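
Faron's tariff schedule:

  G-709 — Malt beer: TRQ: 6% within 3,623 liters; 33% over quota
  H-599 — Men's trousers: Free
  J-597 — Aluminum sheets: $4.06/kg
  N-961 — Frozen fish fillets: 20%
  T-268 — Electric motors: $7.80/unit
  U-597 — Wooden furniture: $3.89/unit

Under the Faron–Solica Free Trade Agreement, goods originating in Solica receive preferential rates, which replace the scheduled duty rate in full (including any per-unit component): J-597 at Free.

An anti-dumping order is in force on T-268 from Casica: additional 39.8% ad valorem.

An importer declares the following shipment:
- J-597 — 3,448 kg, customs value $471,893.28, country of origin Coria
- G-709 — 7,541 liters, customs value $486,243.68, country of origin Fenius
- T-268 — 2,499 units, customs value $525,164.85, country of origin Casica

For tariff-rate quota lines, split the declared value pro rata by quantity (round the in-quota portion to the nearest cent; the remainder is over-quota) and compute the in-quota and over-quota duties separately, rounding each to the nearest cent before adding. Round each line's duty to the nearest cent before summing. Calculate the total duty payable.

Line 1 (J-597, Coria, 3,448 kg, $471,893.28):
Base rate for J-597 is $4.06/kg.
J-597 has an FTA preferential rate, but origin Coria is not Solica; base rate stands.
Duty = 3,448 × $4.06 = $13,998.88.
Line 2 (G-709, Fenius, 7,541 liters, $486,243.68):
Code G-709 is under a tariff-rate quota (threshold 3,623 liters). In-quota: 3,623 liters at 6%; over-quota: 3,918 liters at 33%.
Pro-rata value split: in-quota = $486,243.68 × 3,623/7,541 = $233,611.04; over-quota = $486,243.68 − $233,611.04 = $252,632.64.
In-quota duty = $233,611.04 × 6% = $14,016.66. Over-quota duty = $252,632.64 × 33% = $83,368.77.
Line duty = $14,016.66 + $83,368.77 = $97,385.43.
Line 3 (T-268, Casica, 2,499 units, $525,164.85):
Base rate for T-268 is $7.80/unit.
Additional duty on T-268 from Casica: +39.8% ad valorem. Applied ad valorem rate = 39.8%.
Duty = $525,164.85 × 39.8% + 2,499 × $7.80 = $228,507.81.
Total = $13,998.88 + $97,385.43 + $228,507.81 = $339,892.12.

$339,892.12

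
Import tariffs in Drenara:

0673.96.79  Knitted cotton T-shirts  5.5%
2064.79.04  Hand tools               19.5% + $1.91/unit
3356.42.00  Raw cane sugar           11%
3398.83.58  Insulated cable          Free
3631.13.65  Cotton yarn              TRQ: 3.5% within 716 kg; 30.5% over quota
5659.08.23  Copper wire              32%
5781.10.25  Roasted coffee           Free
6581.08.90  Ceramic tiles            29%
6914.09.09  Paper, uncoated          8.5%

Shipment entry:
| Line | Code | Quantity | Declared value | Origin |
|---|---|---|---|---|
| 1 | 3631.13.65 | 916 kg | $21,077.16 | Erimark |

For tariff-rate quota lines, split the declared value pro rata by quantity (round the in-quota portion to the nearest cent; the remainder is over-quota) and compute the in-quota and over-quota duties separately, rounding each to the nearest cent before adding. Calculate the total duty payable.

Line 1 (3631.13.65, Erimark, 916 kg, $21,077.16):
Code 3631.13.65 is under a tariff-rate quota (threshold 716 kg). In-quota: 716 kg at 3.5%; over-quota: 200 kg at 30.5%.
Pro-rata value split: in-quota = $21,077.16 × 716/916 = $16,475.16; over-quota = $21,077.16 − $16,475.16 = $4,602.00.
In-quota duty = $16,475.16 × 3.5% = $576.63. Over-quota duty = $4,602.00 × 30.5% = $1,403.61.
Line duty = $576.63 + $1,403.61 = $1,980.24.

$1,980.24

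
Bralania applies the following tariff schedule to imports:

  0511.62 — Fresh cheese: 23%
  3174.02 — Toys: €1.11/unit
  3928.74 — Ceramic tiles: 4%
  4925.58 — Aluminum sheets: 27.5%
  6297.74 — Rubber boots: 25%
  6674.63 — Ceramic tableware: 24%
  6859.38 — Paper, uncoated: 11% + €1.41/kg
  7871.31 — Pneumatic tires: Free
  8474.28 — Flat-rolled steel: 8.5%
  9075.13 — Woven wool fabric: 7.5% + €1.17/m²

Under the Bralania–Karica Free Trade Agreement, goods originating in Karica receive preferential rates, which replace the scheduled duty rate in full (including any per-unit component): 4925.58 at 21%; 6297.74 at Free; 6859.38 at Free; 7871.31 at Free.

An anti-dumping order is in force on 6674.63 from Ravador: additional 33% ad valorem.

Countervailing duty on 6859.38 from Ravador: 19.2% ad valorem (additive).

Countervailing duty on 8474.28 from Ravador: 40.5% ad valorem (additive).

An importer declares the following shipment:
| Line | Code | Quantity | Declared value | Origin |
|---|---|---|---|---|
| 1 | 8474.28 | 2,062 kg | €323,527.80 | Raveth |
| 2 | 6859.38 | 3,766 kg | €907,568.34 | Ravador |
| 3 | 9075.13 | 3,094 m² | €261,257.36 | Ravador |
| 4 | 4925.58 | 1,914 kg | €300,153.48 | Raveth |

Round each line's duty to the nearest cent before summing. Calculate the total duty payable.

Line 1 (8474.28, Raveth, 2,062 kg, €323,527.80):
Base rate for 8474.28 is 8.5%.
The additional-duty order on 8474.28 targets Ravador, not Raveth; it does not apply.
Duty = €323,527.80 × 8.5% = €27,499.86.
Line 2 (6859.38, Ravador, 3,766 kg, €907,568.34):
Base rate for 6859.38 is 11% + €1.41/kg.
6859.38 has an FTA preferential rate, but origin Ravador is not Karica; base rate stands.
Additional duty on 6859.38 from Ravador: +19.2%. Applied ad valorem rate: 11% + 19.2% = 30.2%.
Duty = €907,568.34 × 30.2% + 3,766 × €1.41 = €279,395.70.
Line 3 (9075.13, Ravador, 3,094 m², €261,257.36):
Base rate for 9075.13 is 7.5% + €1.17/m².
Duty = €261,257.36 × 7.5% + 3,094 × €1.17 = €23,214.28.
Line 4 (4925.58, Raveth, 1,914 kg, €300,153.48):
Base rate for 4925.58 is 27.5%.
4925.58 has an FTA preferential rate, but origin Raveth is not Karica; base rate stands.
Duty = €300,153.48 × 27.5% = €82,542.21.
Total = €27,499.86 + €279,395.70 + €23,214.28 + €82,542.21 = €412,652.05.

€412,652.05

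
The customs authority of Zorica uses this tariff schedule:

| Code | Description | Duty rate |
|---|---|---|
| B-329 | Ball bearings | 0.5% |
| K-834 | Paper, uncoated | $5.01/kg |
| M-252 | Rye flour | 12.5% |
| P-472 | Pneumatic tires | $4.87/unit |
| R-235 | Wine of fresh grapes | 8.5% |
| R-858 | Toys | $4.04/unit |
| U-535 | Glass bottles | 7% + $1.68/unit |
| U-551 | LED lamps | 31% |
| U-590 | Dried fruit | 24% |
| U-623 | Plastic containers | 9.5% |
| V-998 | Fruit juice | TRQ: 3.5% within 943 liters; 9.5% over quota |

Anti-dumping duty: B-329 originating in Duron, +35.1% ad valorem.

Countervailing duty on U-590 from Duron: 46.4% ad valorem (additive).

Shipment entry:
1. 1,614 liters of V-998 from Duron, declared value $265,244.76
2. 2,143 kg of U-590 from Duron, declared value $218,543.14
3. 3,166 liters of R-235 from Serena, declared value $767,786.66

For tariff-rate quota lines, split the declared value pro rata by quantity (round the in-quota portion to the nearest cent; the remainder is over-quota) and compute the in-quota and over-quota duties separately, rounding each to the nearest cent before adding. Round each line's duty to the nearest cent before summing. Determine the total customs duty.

$235,016.13

Line 1 (V-998, Duron, 1,614 liters, $265,244.76):
Code V-998 is under a tariff-rate quota (threshold 943 liters). In-quota: 943 liters at 3.5%; over-quota: 671 liters at 9.5%.
Pro-rata value split: in-quota = $265,244.76 × 943/1,614 = $154,972.62; over-quota = $265,244.76 − $154,972.62 = $110,272.14.
In-quota duty = $154,972.62 × 3.5% = $5,424.04. Over-quota duty = $110,272.14 × 9.5% = $10,475.85.
Line duty = $5,424.04 + $10,475.85 = $15,899.89.
Line 2 (U-590, Duron, 2,143 kg, $218,543.14):
Base rate for U-590 is 24%.
Additional duty on U-590 from Duron: +46.4%. Applied ad valorem rate: 24% + 46.4% = 70.4%.
Duty = $218,543.14 × 70.4% = $153,854.37.
Line 3 (R-235, Serena, 3,166 liters, $767,786.66):
Base rate for R-235 is 8.5%.
Duty = $767,786.66 × 8.5% = $65,261.87.
Total = $15,899.89 + $153,854.37 + $65,261.87 = $235,016.13.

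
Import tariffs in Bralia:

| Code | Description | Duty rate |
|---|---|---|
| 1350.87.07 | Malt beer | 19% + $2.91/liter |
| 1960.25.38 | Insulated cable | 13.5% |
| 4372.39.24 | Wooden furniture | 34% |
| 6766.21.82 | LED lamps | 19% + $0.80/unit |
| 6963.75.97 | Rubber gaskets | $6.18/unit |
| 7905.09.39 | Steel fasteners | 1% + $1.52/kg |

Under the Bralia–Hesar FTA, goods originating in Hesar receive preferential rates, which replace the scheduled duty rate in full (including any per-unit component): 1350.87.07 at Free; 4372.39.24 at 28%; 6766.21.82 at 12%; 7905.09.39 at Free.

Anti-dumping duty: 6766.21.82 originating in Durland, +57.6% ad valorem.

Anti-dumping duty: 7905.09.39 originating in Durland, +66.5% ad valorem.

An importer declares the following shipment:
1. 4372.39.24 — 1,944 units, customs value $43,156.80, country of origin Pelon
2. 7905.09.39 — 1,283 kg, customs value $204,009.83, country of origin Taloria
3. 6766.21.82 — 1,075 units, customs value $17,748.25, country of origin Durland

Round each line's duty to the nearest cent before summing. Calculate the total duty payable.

$33,118.73

Line 1 (4372.39.24, Pelon, 1,944 units, $43,156.80):
Base rate for 4372.39.24 is 34%.
4372.39.24 has an FTA preferential rate, but origin Pelon is not Hesar; base rate stands.
Duty = $43,156.80 × 34% = $14,673.31.
Line 2 (7905.09.39, Taloria, 1,283 kg, $204,009.83):
Base rate for 7905.09.39 is 1% + $1.52/kg.
7905.09.39 has an FTA preferential rate, but origin Taloria is not Hesar; base rate stands.
The additional-duty order on 7905.09.39 targets Durland, not Taloria; it does not apply.
Duty = $204,009.83 × 1% + 1,283 × $1.52 = $3,990.26.
Line 3 (6766.21.82, Durland, 1,075 units, $17,748.25):
Base rate for 6766.21.82 is 19% + $0.80/unit.
6766.21.82 has an FTA preferential rate, but origin Durland is not Hesar; base rate stands.
Additional duty on 6766.21.82 from Durland: +57.6%. Applied ad valorem rate: 19% + 57.6% = 76.6%.
Duty = $17,748.25 × 76.6% + 1,075 × $0.80 = $14,455.16.
Total = $14,673.31 + $3,990.26 + $14,455.16 = $33,118.73.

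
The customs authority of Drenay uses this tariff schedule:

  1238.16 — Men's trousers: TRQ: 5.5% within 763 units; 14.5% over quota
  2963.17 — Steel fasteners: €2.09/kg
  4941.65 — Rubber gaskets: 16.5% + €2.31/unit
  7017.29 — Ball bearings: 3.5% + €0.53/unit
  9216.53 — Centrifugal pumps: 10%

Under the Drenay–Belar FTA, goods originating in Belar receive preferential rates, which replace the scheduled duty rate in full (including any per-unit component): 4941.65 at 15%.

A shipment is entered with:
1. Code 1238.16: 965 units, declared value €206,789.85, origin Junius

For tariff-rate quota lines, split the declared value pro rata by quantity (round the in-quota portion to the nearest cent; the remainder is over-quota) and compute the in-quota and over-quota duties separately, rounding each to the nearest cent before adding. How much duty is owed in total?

€15,269.23

Line 1 (1238.16, Junius, 965 units, €206,789.85):
Code 1238.16 is under a tariff-rate quota (threshold 763 units). In-quota: 763 units at 5.5%; over-quota: 202 units at 14.5%.
Pro-rata value split: in-quota = €206,789.85 × 763/965 = €163,503.27; over-quota = €206,789.85 − €163,503.27 = €43,286.58.
In-quota duty = €163,503.27 × 5.5% = €8,992.68. Over-quota duty = €43,286.58 × 14.5% = €6,276.55.
Line duty = €8,992.68 + €6,276.55 = €15,269.23.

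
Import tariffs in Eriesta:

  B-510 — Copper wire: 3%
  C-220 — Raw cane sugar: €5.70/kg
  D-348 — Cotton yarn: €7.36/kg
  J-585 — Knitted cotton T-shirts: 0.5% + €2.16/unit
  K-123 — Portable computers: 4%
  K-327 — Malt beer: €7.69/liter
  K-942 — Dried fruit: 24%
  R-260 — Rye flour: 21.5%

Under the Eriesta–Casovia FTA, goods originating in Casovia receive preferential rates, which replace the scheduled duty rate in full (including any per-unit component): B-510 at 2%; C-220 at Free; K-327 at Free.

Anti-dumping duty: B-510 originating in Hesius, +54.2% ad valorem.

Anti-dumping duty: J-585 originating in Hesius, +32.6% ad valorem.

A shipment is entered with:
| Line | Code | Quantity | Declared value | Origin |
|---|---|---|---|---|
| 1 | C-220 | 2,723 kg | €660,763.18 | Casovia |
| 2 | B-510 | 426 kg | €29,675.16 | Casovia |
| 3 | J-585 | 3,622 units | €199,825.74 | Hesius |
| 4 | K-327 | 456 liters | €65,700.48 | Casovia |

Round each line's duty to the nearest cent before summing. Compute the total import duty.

Line 1 (C-220, Casovia, 2,723 kg, €660,763.18):
Base rate for C-220 is €5.70/kg.
Origin Casovia qualifies under the Eriesta–Casovia agreement and C-220 is covered: preferential rate Free applies instead.
Duty = €660,763.18 × 0% = €0.00.
Line 2 (B-510, Casovia, 426 kg, €29,675.16):
Base rate for B-510 is 3%.
Origin Casovia qualifies under the Eriesta–Casovia agreement and B-510 is covered: preferential rate 2% applies instead.
The additional-duty order on B-510 targets Hesius, not Casovia; it does not apply.
Duty = €29,675.16 × 2% = €593.50.
Line 3 (J-585, Hesius, 3,622 units, €199,825.74):
Base rate for J-585 is 0.5% + €2.16/unit.
Additional duty on J-585 from Hesius: +32.6%. Applied ad valorem rate: 0.5% + 32.6% = 33.1%.
Duty = €199,825.74 × 33.1% + 3,622 × €2.16 = €73,965.84.
Line 4 (K-327, Casovia, 456 liters, €65,700.48):
Base rate for K-327 is €7.69/liter.
Origin Casovia qualifies under the Eriesta–Casovia agreement and K-327 is covered: preferential rate Free applies instead.
Duty = €65,700.48 × 0% = €0.00.
Total = €0.00 + €593.50 + €73,965.84 + €0.00 = €74,559.34.

€74,559.34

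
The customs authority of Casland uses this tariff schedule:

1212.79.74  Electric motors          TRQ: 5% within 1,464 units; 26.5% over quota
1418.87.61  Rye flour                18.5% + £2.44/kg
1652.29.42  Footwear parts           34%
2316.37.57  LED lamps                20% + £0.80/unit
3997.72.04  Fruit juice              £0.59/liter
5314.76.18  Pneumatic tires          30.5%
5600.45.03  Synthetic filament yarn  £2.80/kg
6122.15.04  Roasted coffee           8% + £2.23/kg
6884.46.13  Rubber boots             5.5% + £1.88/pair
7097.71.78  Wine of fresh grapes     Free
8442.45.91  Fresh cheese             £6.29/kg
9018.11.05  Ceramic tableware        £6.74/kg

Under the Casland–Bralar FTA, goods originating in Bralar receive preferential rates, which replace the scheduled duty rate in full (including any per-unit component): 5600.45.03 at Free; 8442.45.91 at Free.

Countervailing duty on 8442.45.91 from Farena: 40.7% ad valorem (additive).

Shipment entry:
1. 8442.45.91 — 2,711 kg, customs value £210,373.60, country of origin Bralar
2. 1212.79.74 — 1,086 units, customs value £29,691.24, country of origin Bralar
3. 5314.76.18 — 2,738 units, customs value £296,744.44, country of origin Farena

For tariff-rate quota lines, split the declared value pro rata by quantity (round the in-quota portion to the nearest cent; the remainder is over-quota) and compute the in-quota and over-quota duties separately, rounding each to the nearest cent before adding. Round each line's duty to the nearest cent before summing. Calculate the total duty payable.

Line 1 (8442.45.91, Bralar, 2,711 kg, £210,373.60):
Base rate for 8442.45.91 is £6.29/kg.
Origin Bralar qualifies under the Casland–Bralar agreement and 8442.45.91 is covered: preferential rate Free applies instead.
The additional-duty order on 8442.45.91 targets Farena, not Bralar; it does not apply.
Duty = £210,373.60 × 0% = £0.00.
Line 2 (1212.79.74, Bralar, 1,086 units, £29,691.24):
Code 1212.79.74 is under a tariff-rate quota (threshold 1,464 units). Quantity 1,086 units is within the quota, so the in-quota rate 5% applies to the full value.
Duty = £29,691.24 × 5% = £1,484.56.
Line 3 (5314.76.18, Farena, 2,738 units, £296,744.44):
Base rate for 5314.76.18 is 30.5%.
Duty = £296,744.44 × 30.5% = £90,507.05.
Total = £0.00 + £1,484.56 + £90,507.05 = £91,991.61.

£91,991.61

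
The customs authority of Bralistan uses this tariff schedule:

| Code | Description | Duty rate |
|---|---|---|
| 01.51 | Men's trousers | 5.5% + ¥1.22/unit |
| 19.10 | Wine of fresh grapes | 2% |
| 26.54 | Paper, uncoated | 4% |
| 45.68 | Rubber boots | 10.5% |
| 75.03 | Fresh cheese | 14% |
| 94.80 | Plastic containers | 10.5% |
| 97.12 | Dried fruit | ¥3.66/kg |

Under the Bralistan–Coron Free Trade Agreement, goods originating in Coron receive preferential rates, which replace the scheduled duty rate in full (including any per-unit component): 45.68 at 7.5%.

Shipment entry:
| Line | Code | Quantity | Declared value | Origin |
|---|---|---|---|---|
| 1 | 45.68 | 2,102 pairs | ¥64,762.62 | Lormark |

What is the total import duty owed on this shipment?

Line 1 (45.68, Lormark, 2,102 pairs, ¥64,762.62):
Base rate for 45.68 is 10.5%.
45.68 has an FTA preferential rate, but origin Lormark is not Coron; base rate stands.
Duty = ¥64,762.62 × 10.5% = ¥6,800.08.

¥6,800.08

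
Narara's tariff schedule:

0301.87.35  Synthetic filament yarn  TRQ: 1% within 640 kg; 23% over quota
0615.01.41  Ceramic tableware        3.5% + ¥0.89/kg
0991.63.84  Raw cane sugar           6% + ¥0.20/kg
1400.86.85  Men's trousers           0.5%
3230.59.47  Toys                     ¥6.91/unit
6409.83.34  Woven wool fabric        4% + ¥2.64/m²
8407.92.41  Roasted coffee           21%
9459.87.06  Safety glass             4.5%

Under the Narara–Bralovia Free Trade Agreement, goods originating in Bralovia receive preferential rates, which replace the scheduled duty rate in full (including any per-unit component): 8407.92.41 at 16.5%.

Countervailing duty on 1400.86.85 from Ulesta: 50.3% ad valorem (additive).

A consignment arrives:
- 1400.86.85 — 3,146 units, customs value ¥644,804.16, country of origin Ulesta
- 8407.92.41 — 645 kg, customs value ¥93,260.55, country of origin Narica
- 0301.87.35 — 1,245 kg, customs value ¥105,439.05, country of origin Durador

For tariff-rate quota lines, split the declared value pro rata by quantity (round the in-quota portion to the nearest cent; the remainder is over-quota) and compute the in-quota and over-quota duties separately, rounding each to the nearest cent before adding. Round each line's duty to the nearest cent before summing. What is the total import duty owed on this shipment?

¥359,471.86

Line 1 (1400.86.85, Ulesta, 3,146 units, ¥644,804.16):
Base rate for 1400.86.85 is 0.5%.
Additional duty on 1400.86.85 from Ulesta: +50.3%. Applied ad valorem rate: 0.5% + 50.3% = 50.8%.
Duty = ¥644,804.16 × 50.8% = ¥327,560.51.
Line 2 (8407.92.41, Narica, 645 kg, ¥93,260.55):
Base rate for 8407.92.41 is 21%.
8407.92.41 has an FTA preferential rate, but origin Narica is not Bralovia; base rate stands.
Duty = ¥93,260.55 × 21% = ¥19,584.72.
Line 3 (0301.87.35, Durador, 1,245 kg, ¥105,439.05):
Code 0301.87.35 is under a tariff-rate quota (threshold 640 kg). In-quota: 640 kg at 1%; over-quota: 605 kg at 23%.
Pro-rata value split: in-quota = ¥105,439.05 × 640/1,245 = ¥54,201.60; over-quota = ¥105,439.05 − ¥54,201.60 = ¥51,237.45.
In-quota duty = ¥54,201.60 × 1% = ¥542.02. Over-quota duty = ¥51,237.45 × 23% = ¥11,784.61.
Line duty = ¥542.02 + ¥11,784.61 = ¥12,326.63.
Total = ¥327,560.51 + ¥19,584.72 + ¥12,326.63 = ¥359,471.86.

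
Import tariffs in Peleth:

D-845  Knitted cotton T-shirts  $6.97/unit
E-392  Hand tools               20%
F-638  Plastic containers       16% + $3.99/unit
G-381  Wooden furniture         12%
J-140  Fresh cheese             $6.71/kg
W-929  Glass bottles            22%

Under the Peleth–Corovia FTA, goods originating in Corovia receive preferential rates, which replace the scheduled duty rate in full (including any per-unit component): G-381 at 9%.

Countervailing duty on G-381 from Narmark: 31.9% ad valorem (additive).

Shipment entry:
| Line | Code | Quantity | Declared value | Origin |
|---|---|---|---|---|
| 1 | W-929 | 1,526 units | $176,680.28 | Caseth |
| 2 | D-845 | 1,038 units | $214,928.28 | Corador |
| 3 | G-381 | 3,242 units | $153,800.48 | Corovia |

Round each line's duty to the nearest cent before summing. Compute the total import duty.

Line 1 (W-929, Caseth, 1,526 units, $176,680.28):
Base rate for W-929 is 22%.
Duty = $176,680.28 × 22% = $38,869.66.
Line 2 (D-845, Corador, 1,038 units, $214,928.28):
Base rate for D-845 is $6.97/unit.
Duty = 1,038 × $6.97 = $7,234.86.
Line 3 (G-381, Corovia, 3,242 units, $153,800.48):
Base rate for G-381 is 12%.
Origin Corovia qualifies under the Peleth–Corovia agreement and G-381 is covered: preferential rate 9% applies instead.
The additional-duty order on G-381 targets Narmark, not Corovia; it does not apply.
Duty = $153,800.48 × 9% = $13,842.04.
Total = $38,869.66 + $7,234.86 + $13,842.04 = $59,946.56.

$59,946.56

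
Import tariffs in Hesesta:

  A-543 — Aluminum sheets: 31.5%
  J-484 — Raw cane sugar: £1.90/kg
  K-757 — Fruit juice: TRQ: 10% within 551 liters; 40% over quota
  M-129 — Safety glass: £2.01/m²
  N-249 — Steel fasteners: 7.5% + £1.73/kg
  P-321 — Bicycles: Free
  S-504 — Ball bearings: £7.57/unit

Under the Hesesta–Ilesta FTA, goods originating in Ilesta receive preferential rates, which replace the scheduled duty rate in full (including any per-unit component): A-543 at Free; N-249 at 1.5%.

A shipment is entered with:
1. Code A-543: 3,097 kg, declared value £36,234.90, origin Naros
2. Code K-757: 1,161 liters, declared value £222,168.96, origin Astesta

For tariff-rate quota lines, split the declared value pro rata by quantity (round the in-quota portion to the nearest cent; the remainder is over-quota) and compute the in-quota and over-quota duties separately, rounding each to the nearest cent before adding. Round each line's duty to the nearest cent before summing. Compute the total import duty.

£68,649.77

Line 1 (A-543, Naros, 3,097 kg, £36,234.90):
Base rate for A-543 is 31.5%.
A-543 has an FTA preferential rate, but origin Naros is not Ilesta; base rate stands.
Duty = £36,234.90 × 31.5% = £11,413.99.
Line 2 (K-757, Astesta, 1,161 liters, £222,168.96):
Code K-757 is under a tariff-rate quota (threshold 551 liters). In-quota: 551 liters at 10%; over-quota: 610 liters at 40%.
Pro-rata value split: in-quota = £222,168.96 × 551/1,161 = £105,439.36; over-quota = £222,168.96 − £105,439.36 = £116,729.60.
In-quota duty = £105,439.36 × 10% = £10,543.94. Over-quota duty = £116,729.60 × 40% = £46,691.84.
Line duty = £10,543.94 + £46,691.84 = £57,235.78.
Total = £11,413.99 + £57,235.78 = £68,649.77.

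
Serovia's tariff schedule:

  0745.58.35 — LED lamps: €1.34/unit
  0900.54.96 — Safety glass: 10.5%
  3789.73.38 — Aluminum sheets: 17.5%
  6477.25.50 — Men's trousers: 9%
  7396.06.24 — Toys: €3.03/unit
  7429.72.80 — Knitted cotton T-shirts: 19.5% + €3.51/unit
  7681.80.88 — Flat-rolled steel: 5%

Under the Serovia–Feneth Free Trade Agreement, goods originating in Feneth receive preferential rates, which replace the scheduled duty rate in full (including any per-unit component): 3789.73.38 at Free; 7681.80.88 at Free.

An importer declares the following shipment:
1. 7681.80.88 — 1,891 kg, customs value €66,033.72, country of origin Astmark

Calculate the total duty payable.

Line 1 (7681.80.88, Astmark, 1,891 kg, €66,033.72):
Base rate for 7681.80.88 is 5%.
7681.80.88 has an FTA preferential rate, but origin Astmark is not Feneth; base rate stands.
Duty = €66,033.72 × 5% = €3,301.69.

€3,301.69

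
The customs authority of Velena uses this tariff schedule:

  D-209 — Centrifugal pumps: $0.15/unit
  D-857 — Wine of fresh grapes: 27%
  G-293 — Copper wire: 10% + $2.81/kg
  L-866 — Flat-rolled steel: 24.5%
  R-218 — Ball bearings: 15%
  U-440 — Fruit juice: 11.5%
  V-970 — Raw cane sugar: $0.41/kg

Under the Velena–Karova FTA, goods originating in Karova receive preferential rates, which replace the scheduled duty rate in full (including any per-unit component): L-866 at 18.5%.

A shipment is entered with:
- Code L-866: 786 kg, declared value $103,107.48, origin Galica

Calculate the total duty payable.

Line 1 (L-866, Galica, 786 kg, $103,107.48):
Base rate for L-866 is 24.5%.
L-866 has an FTA preferential rate, but origin Galica is not Karova; base rate stands.
Duty = $103,107.48 × 24.5% = $25,261.33.

$25,261.33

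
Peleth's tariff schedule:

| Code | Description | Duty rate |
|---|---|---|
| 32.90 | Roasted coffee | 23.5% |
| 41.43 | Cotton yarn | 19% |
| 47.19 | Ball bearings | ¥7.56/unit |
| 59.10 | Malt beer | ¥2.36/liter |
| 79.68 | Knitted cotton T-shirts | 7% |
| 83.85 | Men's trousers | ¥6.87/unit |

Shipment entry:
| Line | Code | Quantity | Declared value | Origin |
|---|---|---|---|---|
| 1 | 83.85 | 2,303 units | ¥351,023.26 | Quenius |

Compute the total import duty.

Line 1 (83.85, Quenius, 2,303 units, ¥351,023.26):
Base rate for 83.85 is ¥6.87/unit.
Duty = 2,303 × ¥6.87 = ¥15,821.61.

¥15,821.61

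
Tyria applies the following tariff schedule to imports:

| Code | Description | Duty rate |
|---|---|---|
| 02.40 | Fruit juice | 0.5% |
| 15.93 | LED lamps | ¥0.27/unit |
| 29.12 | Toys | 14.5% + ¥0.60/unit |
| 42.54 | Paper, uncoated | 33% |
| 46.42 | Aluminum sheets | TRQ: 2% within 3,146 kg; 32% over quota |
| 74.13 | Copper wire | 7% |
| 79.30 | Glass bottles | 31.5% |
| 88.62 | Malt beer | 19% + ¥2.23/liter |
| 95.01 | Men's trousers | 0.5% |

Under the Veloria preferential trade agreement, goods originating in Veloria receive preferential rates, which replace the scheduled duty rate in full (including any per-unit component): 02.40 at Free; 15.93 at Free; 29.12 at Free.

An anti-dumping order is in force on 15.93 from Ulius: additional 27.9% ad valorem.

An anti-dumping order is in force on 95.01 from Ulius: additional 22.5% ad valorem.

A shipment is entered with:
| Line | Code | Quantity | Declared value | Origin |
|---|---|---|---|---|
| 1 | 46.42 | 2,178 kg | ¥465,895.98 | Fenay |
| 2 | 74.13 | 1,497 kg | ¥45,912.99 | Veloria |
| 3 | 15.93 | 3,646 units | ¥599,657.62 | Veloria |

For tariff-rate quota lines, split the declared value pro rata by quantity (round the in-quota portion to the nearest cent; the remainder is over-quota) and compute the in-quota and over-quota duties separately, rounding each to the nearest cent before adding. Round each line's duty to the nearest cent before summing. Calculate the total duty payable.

¥12,531.83

Line 1 (46.42, Fenay, 2,178 kg, ¥465,895.98):
Code 46.42 is under a tariff-rate quota (threshold 3,146 kg). Quantity 2,178 kg is within the quota, so the in-quota rate 2% applies to the full value.
Duty = ¥465,895.98 × 2% = ¥9,317.92.
Line 2 (74.13, Veloria, 1,497 kg, ¥45,912.99):
Base rate for 74.13 is 7%.
Origin Veloria is the FTA partner but 74.13 is not on the preference list; base rate stands.
Duty = ¥45,912.99 × 7% = ¥3,213.91.
Line 3 (15.93, Veloria, 3,646 units, ¥599,657.62):
Base rate for 15.93 is ¥0.27/unit.
Origin Veloria qualifies under the Tyria–Veloria agreement and 15.93 is covered: preferential rate Free applies instead.
The additional-duty order on 15.93 targets Ulius, not Veloria; it does not apply.
Duty = ¥599,657.62 × 0% = ¥0.00.
Total = ¥9,317.92 + ¥3,213.91 + ¥0.00 = ¥12,531.83.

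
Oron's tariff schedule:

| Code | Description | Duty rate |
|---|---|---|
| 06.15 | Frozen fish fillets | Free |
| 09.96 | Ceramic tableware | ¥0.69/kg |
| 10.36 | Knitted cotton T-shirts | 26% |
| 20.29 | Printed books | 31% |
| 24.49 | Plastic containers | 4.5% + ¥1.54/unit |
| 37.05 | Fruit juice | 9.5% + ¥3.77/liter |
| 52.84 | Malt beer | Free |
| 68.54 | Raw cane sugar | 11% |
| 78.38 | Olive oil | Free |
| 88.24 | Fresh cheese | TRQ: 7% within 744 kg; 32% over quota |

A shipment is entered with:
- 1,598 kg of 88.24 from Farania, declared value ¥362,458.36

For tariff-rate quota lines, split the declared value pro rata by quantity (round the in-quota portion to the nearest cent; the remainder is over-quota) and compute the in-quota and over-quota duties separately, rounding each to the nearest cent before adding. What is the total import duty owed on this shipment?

¥73,798.16

Line 1 (88.24, Farania, 1,598 kg, ¥362,458.36):
Code 88.24 is under a tariff-rate quota (threshold 744 kg). In-quota: 744 kg at 7%; over-quota: 854 kg at 32%.
Pro-rata value split: in-quota = ¥362,458.36 × 744/1,598 = ¥168,754.08; over-quota = ¥362,458.36 − ¥168,754.08 = ¥193,704.28.
In-quota duty = ¥168,754.08 × 7% = ¥11,812.79. Over-quota duty = ¥193,704.28 × 32% = ¥61,985.37.
Line duty = ¥11,812.79 + ¥61,985.37 = ¥73,798.16.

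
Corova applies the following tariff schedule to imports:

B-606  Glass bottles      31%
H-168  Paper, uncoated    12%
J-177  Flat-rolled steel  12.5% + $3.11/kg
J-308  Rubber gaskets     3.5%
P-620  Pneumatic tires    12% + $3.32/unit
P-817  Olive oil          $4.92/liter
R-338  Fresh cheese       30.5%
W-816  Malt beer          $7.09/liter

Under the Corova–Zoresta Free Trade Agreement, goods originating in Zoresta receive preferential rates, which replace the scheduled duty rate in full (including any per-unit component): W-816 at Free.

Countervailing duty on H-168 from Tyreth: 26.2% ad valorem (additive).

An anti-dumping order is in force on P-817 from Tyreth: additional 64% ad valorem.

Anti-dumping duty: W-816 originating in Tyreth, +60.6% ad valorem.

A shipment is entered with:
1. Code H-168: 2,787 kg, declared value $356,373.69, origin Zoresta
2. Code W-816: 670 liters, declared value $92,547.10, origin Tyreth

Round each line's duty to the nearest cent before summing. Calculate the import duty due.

$103,598.68

Line 1 (H-168, Zoresta, 2,787 kg, $356,373.69):
Base rate for H-168 is 12%.
Origin Zoresta is the FTA partner but H-168 is not on the preference list; base rate stands.
The additional-duty order on H-168 targets Tyreth, not Zoresta; it does not apply.
Duty = $356,373.69 × 12% = $42,764.84.
Line 2 (W-816, Tyreth, 670 liters, $92,547.10):
Base rate for W-816 is $7.09/liter.
W-816 has an FTA preferential rate, but origin Tyreth is not Zoresta; base rate stands.
Additional duty on W-816 from Tyreth: +60.6% ad valorem. Applied ad valorem rate = 60.6%.
Duty = $92,547.10 × 60.6% + 670 × $7.09 = $60,833.84.
Total = $42,764.84 + $60,833.84 = $103,598.68.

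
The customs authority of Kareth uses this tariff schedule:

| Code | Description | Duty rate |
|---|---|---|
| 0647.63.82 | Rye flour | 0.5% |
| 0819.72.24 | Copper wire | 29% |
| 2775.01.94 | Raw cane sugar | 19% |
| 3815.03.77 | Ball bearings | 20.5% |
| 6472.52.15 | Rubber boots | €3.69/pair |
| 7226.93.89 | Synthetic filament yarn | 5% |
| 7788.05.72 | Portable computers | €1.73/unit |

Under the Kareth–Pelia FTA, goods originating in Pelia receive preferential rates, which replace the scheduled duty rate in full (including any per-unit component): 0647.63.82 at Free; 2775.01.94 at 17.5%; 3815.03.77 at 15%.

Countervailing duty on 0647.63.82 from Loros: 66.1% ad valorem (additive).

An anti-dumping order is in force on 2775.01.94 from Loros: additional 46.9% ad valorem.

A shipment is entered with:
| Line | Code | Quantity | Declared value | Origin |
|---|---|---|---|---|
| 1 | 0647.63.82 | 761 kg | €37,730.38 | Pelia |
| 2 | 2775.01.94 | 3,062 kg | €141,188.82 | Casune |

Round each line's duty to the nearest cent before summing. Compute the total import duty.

€26,825.88

Line 1 (0647.63.82, Pelia, 761 kg, €37,730.38):
Base rate for 0647.63.82 is 0.5%.
Origin Pelia qualifies under the Kareth–Pelia agreement and 0647.63.82 is covered: preferential rate Free applies instead.
The additional-duty order on 0647.63.82 targets Loros, not Pelia; it does not apply.
Duty = €37,730.38 × 0% = €0.00.
Line 2 (2775.01.94, Casune, 3,062 kg, €141,188.82):
Base rate for 2775.01.94 is 19%.
2775.01.94 has an FTA preferential rate, but origin Casune is not Pelia; base rate stands.
The additional-duty order on 2775.01.94 targets Loros, not Casune; it does not apply.
Duty = €141,188.82 × 19% = €26,825.88.
Total = €0.00 + €26,825.88 = €26,825.88.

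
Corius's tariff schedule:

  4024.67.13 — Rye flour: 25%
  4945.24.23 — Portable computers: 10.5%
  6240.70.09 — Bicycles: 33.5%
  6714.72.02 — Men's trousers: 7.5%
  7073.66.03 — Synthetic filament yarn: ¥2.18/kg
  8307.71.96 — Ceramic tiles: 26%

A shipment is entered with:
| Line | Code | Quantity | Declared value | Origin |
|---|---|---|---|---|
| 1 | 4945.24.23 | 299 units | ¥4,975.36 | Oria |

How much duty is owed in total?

Line 1 (4945.24.23, Oria, 299 units, ¥4,975.36):
Base rate for 4945.24.23 is 10.5%.
Duty = ¥4,975.36 × 10.5% = ¥522.41.

¥522.41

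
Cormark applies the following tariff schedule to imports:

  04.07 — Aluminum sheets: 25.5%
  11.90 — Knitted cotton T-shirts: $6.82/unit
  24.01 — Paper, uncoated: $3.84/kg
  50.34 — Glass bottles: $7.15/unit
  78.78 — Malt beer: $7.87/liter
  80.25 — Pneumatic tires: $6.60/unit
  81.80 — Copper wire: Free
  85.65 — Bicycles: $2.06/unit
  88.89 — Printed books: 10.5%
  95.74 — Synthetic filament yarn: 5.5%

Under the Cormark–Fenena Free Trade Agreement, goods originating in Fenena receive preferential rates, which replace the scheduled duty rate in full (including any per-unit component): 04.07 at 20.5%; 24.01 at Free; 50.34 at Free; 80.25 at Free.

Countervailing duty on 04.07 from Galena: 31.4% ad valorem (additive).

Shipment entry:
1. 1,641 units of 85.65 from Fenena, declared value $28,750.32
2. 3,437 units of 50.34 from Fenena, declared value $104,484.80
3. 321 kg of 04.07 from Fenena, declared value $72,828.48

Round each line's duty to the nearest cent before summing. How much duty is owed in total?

Line 1 (85.65, Fenena, 1,641 units, $28,750.32):
Base rate for 85.65 is $2.06/unit.
Origin Fenena is the FTA partner but 85.65 is not on the preference list; base rate stands.
Duty = 1,641 × $2.06 = $3,380.46.
Line 2 (50.34, Fenena, 3,437 units, $104,484.80):
Base rate for 50.34 is $7.15/unit.
Origin Fenena qualifies under the Cormark–Fenena agreement and 50.34 is covered: preferential rate Free applies instead.
Duty = $104,484.80 × 0% = $0.00.
Line 3 (04.07, Fenena, 321 kg, $72,828.48):
Base rate for 04.07 is 25.5%.
Origin Fenena qualifies under the Cormark–Fenena agreement and 04.07 is covered: preferential rate 20.5% applies instead.
The additional-duty order on 04.07 targets Galena, not Fenena; it does not apply.
Duty = $72,828.48 × 20.5% = $14,929.84.
Total = $3,380.46 + $0.00 + $14,929.84 = $18,310.30.

$18,310.30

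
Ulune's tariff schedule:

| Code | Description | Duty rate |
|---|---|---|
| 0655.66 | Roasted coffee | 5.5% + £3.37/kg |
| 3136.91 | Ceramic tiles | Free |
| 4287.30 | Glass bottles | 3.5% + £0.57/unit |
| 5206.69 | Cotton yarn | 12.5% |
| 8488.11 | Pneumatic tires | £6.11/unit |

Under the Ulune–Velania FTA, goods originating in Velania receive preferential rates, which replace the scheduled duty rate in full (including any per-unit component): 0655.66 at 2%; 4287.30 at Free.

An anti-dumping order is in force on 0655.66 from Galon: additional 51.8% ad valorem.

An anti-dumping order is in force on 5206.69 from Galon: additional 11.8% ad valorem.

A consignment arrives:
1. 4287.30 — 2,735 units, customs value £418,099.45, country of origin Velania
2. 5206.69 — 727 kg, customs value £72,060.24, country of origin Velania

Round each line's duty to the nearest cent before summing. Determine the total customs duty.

£9,007.53

Line 1 (4287.30, Velania, 2,735 units, £418,099.45):
Base rate for 4287.30 is 3.5% + £0.57/unit.
Origin Velania qualifies under the Ulune–Velania agreement and 4287.30 is covered: preferential rate Free applies instead.
Duty = £418,099.45 × 0% = £0.00.
Line 2 (5206.69, Velania, 727 kg, £72,060.24):
Base rate for 5206.69 is 12.5%.
Origin Velania is the FTA partner but 5206.69 is not on the preference list; base rate stands.
The additional-duty order on 5206.69 targets Galon, not Velania; it does not apply.
Duty = £72,060.24 × 12.5% = £9,007.53.
Total = £0.00 + £9,007.53 = £9,007.53.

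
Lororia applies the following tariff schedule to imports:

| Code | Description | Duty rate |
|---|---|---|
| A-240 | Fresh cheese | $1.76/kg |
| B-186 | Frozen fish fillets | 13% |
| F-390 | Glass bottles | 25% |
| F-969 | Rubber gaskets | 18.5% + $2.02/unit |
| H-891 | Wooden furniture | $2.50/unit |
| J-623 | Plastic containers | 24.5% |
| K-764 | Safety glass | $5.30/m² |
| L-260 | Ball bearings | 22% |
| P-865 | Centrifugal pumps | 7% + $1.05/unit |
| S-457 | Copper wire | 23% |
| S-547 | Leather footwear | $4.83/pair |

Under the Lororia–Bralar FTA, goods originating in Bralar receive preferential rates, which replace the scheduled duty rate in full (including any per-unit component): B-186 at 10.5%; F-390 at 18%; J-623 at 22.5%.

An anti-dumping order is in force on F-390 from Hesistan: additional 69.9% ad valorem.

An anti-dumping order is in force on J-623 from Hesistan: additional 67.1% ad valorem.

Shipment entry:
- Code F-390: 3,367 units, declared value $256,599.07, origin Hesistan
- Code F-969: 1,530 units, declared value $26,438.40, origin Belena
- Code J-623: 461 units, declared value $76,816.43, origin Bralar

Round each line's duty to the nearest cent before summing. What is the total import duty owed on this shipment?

Line 1 (F-390, Hesistan, 3,367 units, $256,599.07):
Base rate for F-390 is 25%.
F-390 has an FTA preferential rate, but origin Hesistan is not Bralar; base rate stands.
Additional duty on F-390 from Hesistan: +69.9%. Applied ad valorem rate: 25% + 69.9% = 94.9%.
Duty = $256,599.07 × 94.9% = $243,512.52.
Line 2 (F-969, Belena, 1,530 units, $26,438.40):
Base rate for F-969 is 18.5% + $2.02/unit.
Duty = $26,438.40 × 18.5% + 1,530 × $2.02 = $7,981.70.
Line 3 (J-623, Bralar, 461 units, $76,816.43):
Base rate for J-623 is 24.5%.
Origin Bralar qualifies under the Lororia–Bralar agreement and J-623 is covered: preferential rate 22.5% applies instead.
The additional-duty order on J-623 targets Hesistan, not Bralar; it does not apply.
Duty = $76,816.43 × 22.5% = $17,283.70.
Total = $243,512.52 + $7,981.70 + $17,283.70 = $268,777.92.

$268,777.92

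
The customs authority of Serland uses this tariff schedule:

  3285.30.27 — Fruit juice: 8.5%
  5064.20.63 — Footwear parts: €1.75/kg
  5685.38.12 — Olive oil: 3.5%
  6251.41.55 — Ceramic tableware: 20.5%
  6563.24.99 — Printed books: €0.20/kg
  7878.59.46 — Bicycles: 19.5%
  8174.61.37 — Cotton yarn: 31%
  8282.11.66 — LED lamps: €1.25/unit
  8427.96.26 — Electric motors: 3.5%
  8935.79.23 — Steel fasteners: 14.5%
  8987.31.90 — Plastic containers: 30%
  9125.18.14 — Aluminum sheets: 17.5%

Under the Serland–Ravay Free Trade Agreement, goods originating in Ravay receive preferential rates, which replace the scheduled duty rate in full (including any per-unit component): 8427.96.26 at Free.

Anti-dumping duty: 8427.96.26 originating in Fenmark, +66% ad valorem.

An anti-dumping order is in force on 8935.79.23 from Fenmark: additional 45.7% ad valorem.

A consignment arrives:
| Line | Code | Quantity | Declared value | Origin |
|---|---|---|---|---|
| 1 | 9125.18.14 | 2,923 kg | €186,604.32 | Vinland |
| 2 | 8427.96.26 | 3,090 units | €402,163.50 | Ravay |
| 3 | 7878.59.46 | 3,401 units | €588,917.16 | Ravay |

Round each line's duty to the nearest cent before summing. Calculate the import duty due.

Line 1 (9125.18.14, Vinland, 2,923 kg, €186,604.32):
Base rate for 9125.18.14 is 17.5%.
Duty = €186,604.32 × 17.5% = €32,655.76.
Line 2 (8427.96.26, Ravay, 3,090 units, €402,163.50):
Base rate for 8427.96.26 is 3.5%.
Origin Ravay qualifies under the Serland–Ravay agreement and 8427.96.26 is covered: preferential rate Free applies instead.
The additional-duty order on 8427.96.26 targets Fenmark, not Ravay; it does not apply.
Duty = €402,163.50 × 0% = €0.00.
Line 3 (7878.59.46, Ravay, 3,401 units, €588,917.16):
Base rate for 7878.59.46 is 19.5%.
Origin Ravay is the FTA partner but 7878.59.46 is not on the preference list; base rate stands.
Duty = €588,917.16 × 19.5% = €114,838.85.
Total = €32,655.76 + €0.00 + €114,838.85 = €147,494.61.

€147,494.61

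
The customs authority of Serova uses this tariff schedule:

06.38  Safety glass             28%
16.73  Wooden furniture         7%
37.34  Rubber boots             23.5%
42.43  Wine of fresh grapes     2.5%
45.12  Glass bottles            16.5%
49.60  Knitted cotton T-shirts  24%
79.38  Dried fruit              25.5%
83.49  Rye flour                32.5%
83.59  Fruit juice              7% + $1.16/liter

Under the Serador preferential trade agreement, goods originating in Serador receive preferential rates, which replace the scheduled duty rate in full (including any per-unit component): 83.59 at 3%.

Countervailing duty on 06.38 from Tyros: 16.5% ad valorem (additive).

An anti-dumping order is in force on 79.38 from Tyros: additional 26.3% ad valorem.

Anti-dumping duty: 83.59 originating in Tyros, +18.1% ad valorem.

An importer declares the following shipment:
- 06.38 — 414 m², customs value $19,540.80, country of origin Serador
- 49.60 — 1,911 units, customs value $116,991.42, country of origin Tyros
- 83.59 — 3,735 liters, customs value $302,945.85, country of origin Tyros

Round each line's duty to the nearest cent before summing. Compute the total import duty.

$113,921.37

Line 1 (06.38, Serador, 414 m², $19,540.80):
Base rate for 06.38 is 28%.
Origin Serador is the FTA partner but 06.38 is not on the preference list; base rate stands.
The additional-duty order on 06.38 targets Tyros, not Serador; it does not apply.
Duty = $19,540.80 × 28% = $5,471.42.
Line 2 (49.60, Tyros, 1,911 units, $116,991.42):
Base rate for 49.60 is 24%.
Duty = $116,991.42 × 24% = $28,077.94.
Line 3 (83.59, Tyros, 3,735 liters, $302,945.85):
Base rate for 83.59 is 7% + $1.16/liter.
83.59 has an FTA preferential rate, but origin Tyros is not Serador; base rate stands.
Additional duty on 83.59 from Tyros: +18.1%. Applied ad valorem rate: 7% + 18.1% = 25.1%.
Duty = $302,945.85 × 25.1% + 3,735 × $1.16 = $80,372.01.
Total = $5,471.42 + $28,077.94 + $80,372.01 = $113,921.37.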